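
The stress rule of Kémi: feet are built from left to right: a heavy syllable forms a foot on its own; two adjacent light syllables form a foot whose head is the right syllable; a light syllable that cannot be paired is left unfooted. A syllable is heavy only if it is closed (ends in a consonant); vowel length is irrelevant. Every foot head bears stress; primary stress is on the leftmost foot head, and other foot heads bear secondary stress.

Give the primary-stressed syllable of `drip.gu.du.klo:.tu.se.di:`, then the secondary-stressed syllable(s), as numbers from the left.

Weights: 1 drip H, 2 gu L, 3 du L, 4 klo: L, 5 tu L, 6 se L, 7 di: L.
Parse left to right (heavy = foot alone; LL = one foot; stranded L unfooted): (ˈdrip) (gu.ˈdu) (klo:.ˈtu) (se.ˈdi:).
Foot heads: 1, 3, 5, 7.
Primary stress on the leftmost head = syllable 1.
Secondary stress on 3, 5, 7: ˈdrip.gu.ˌdu.klo:.ˌtu.se.ˌdi:.

primary 1, secondary 3, 5, 7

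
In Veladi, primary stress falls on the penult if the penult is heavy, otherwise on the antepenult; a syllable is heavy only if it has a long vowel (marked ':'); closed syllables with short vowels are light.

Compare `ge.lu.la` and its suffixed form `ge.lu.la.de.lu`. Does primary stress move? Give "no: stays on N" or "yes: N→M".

Base `ge.lu.la` (3 syllables):
  Weights: 1 ge L, 2 lu L, 3 la L.
  The penult (syllable 2, lu) is light, so stress falls on the antepenult (syllable 1, ge).
  → primary stress on syllable 1.
Suffixed `ge.lu.la.de.lu` (5 syllables):
  Weights: 3 la L, 4 de L, 5 lu L.
  The penult (syllable 4, de) is light, so stress falls on the antepenult (syllable 3, la).
  → primary stress on syllable 3.

yes: 1→3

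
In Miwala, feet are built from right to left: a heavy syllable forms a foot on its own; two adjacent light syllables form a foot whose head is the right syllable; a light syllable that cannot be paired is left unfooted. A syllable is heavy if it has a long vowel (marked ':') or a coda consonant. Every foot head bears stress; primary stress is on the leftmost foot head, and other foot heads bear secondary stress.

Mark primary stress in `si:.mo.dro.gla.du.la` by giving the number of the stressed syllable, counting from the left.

Weights: 1 si: H, 2 mo L, 3 dro L, 4 gla L, 5 du L, 6 la L.
Parse right to left (heavy = foot alone; LL = one foot; stranded L unfooted): (ˈsi:) mo (dro.ˈgla) (du.ˈla).
Foot heads: 1, 4, 6.
Primary stress on the leftmost head = syllable 1.
Primary stress: syllable 1 → ˈsi:.mo.dro.gla.du.la.

1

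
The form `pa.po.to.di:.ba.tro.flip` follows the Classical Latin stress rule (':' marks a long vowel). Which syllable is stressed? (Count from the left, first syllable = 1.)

5

Classical Latin: stress the penult if heavy (long vowel or closed), else the antepenult.
Weights: 5 ba L, 6 tro L, 7 flip H.
The penult (syllable 6, tro) is light, so stress falls on the antepenult (syllable 5, ba).
Stress on syllable 5: pa.po.to.di:.ˈba.tro.flip.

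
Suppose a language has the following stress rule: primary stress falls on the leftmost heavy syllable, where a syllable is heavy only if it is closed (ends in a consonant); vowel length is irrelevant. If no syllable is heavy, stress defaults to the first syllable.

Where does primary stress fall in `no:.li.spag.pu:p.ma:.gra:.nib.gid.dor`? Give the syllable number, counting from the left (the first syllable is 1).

Weights: 1 no: L, 2 li L, 3 spag H, 4 pu:p H, 5 ma: L, 6 gra: L, 7 nib H, 8 gid H, 9 dor H.
Heavy syllables in the domain: 3, 4, 7, 8, 9. The leftmost is syllable 3 (spag).
Primary stress: syllable 3 → no:.li.ˈspag.pu:p.ma:.gra:.nib.gid.dor.

3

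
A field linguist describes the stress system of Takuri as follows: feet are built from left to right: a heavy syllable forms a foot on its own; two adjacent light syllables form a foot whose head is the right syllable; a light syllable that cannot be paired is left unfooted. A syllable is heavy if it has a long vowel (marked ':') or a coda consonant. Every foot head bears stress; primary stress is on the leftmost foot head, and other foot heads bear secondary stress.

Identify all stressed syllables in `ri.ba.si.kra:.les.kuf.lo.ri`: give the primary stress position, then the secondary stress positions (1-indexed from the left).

Weights: 1 ri L, 2 ba L, 3 si L, 4 kra: H, 5 les H, 6 kuf H, 7 lo L, 8 ri L.
Parse left to right (heavy = foot alone; LL = one foot; stranded L unfooted): (ri.ˈba) si (ˈkra:) (ˈles) (ˈkuf) (lo.ˈri).
Foot heads: 2, 4, 5, 6, 8.
Primary stress on the leftmost head = syllable 2.
Secondary stress on 4, 5, 6, 8: ri.ˈba.si.ˌkra:.ˌles.ˌkuf.lo.ˌri.

primary 2, secondary 4, 5, 6, 8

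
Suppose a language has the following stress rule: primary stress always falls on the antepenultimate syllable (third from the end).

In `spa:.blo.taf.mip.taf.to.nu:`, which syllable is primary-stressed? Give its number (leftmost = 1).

The word has 7 syllables; the antepenultimate syllable (third from the end) is syllable 5 (taf).
Primary stress: syllable 5 → spa:.blo.taf.mip.ˈtaf.to.nu:.

5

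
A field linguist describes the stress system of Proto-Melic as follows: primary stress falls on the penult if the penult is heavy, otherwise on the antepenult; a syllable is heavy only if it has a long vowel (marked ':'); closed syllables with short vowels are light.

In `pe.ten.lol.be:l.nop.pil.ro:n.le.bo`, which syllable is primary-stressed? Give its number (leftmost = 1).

Weights: 7 ro:n H, 8 le L, 9 bo L.
The penult (syllable 8, le) is light, so stress falls on the antepenult (syllable 7, ro:n).
Primary stress: syllable 7 → pe.ten.lol.be:l.nop.pil.ˈro:n.le.bo.

7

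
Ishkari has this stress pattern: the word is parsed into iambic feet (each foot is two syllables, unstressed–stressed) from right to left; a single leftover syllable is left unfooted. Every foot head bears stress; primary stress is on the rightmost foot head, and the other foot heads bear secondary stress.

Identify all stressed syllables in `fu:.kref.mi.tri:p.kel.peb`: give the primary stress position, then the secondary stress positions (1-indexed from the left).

primary 6, secondary 2, 4

Parse right to left into iambic (σˈσ) feet: (fu:.ˈkref) (mi.ˈtri:p) (kel.ˈpeb).
Foot heads (stressed positions): 2, 4, 6.
End Rule Rightmost: primary stress on the rightmost head = syllable 6.
Secondary stress on 2, 4: fu:.ˌkref.mi.ˌtri:p.kel.ˈpeb.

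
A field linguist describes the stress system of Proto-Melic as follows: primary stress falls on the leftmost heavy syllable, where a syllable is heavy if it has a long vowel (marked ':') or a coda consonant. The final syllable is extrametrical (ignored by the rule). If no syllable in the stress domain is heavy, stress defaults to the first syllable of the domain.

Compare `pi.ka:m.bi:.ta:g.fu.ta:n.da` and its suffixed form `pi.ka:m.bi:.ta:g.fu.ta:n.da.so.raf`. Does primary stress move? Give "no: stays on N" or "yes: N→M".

Base `pi.ka:m.bi:.ta:g.fu.ta:n.da` (7 syllables):
  The final syllable (7, da) is extrametrical; the stress domain is syllables 1–6.
  Weights: 1 pi L, 2 ka:m H, 3 bi: H, 4 ta:g H, 5 fu L, 6 ta:n H.
  Heavy syllables in the domain: 2, 3, 4, 6. The leftmost is syllable 2 (ka:m).
  → primary stress on syllable 2.
Suffixed `pi.ka:m.bi:.ta:g.fu.ta:n.da.so.raf` (9 syllables):
  The final syllable (9, raf) is extrametrical; the stress domain is syllables 1–8.
  Weights: 1 pi L, 2 ka:m H, 3 bi: H, 4 ta:g H, 5 fu L, 6 ta:n H, 7 da L, 8 so L.
  Heavy syllables in the domain: 2, 3, 4, 6. The leftmost is syllable 2 (ka:m).
  → primary stress on syllable 2.

no: stays on 2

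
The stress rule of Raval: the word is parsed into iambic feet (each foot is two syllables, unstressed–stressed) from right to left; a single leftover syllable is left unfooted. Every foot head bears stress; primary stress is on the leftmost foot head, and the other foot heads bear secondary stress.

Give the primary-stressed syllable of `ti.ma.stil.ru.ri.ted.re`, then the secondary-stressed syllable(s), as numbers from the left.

Parse right to left into iambic (σˈσ) feet: ti (ma.ˈstil) (ru.ˈri) (ted.ˈre). Syllable 1 is left unfooted.
Foot heads (stressed positions): 3, 5, 7.
End Rule Leftmost: primary stress on the leftmost head = syllable 3.
Secondary stress on 5, 7: ti.ma.ˈstil.ru.ˌri.ted.ˌre.

primary 3, secondary 5, 7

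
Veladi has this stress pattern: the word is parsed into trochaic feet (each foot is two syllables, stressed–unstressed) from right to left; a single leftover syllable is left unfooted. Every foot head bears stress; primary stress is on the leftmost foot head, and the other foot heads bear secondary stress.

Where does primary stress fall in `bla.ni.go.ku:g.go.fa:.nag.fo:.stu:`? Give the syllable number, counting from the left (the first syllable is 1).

Parse right to left into trochaic (ˈσσ) feet: bla (ˈni.go) (ˈku:g.go) (ˈfa:.nag) (ˈfo:.stu:). Syllable 1 is left unfooted.
Foot heads (stressed positions): 2, 4, 6, 8.
End Rule Leftmost: primary stress on the leftmost head = syllable 2.
Primary stress: syllable 2 → bla.ˈni.go.ku:g.go.fa:.nag.fo:.stu:.

2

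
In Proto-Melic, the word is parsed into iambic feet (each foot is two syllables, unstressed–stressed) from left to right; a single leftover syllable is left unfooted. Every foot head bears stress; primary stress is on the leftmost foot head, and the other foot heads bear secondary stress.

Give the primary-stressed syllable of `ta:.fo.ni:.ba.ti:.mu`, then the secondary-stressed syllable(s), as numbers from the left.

primary 2, secondary 4, 6

Parse left to right into iambic (σˈσ) feet: (ta:.ˈfo) (ni:.ˈba) (ti:.ˈmu).
Foot heads (stressed positions): 2, 4, 6.
End Rule Leftmost: primary stress on the leftmost head = syllable 2.
Secondary stress on 4, 6: ta:.ˈfo.ni:.ˌba.ti:.ˌmu.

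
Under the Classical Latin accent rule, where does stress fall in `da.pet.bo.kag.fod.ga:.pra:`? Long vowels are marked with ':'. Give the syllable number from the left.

6

Classical Latin: stress the penult if heavy (long vowel or closed), else the antepenult.
Weights: 5 fod H, 6 ga: H, 7 pra: H.
The penult (syllable 6, ga:) is heavy, so it takes stress.
Stress on syllable 6: da.pet.bo.kag.fod.ˈga:.pra:.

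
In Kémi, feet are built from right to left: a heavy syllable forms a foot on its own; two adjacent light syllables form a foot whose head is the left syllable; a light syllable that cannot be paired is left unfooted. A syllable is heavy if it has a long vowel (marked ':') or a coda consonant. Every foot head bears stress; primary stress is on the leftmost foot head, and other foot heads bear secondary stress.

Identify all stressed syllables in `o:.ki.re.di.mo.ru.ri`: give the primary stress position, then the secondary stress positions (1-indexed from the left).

Weights: 1 o: H, 2 ki L, 3 re L, 4 di L, 5 mo L, 6 ru L, 7 ri L.
Parse right to left (heavy = foot alone; LL = one foot; stranded L unfooted): (ˈo:) (ˈki.re) (ˈdi.mo) (ˈru.ri).
Foot heads: 1, 2, 4, 6.
Primary stress on the leftmost head = syllable 1.
Secondary stress on 2, 4, 6: ˈo:.ˌki.re.ˌdi.mo.ˌru.ri.

primary 1, secondary 2, 4, 6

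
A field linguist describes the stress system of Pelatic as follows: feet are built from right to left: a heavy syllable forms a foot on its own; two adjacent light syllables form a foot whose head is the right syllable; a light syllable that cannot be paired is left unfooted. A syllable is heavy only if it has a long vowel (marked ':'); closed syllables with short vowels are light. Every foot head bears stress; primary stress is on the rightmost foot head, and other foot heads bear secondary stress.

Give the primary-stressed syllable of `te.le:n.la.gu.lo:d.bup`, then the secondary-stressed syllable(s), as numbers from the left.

Weights: 1 te L, 2 le:n H, 3 la L, 4 gu L, 5 lo:d H, 6 bup L.
Parse right to left (heavy = foot alone; LL = one foot; stranded L unfooted): te (ˈle:n) (la.ˈgu) (ˈlo:d) bup.
Foot heads: 2, 4, 5.
Primary stress on the rightmost head = syllable 5.
Secondary stress on 2, 4: te.ˌle:n.la.ˌgu.ˈlo:d.bup.

primary 5, secondary 2, 4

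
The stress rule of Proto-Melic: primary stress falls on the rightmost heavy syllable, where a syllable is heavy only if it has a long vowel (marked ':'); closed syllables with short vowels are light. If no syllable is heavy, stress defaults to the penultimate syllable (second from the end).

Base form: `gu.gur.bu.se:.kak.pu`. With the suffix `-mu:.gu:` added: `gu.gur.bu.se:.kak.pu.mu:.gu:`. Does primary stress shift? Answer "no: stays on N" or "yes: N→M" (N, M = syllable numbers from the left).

Base `gu.gur.bu.se:.kak.pu` (6 syllables):
  Weights: 1 gu L, 2 gur L, 3 bu L, 4 se: H, 5 kak L, 6 pu L.
  Heavy syllables in the domain: 4. The rightmost is syllable 4 (se:).
  → primary stress on syllable 4.
Suffixed `gu.gur.bu.se:.kak.pu.mu:.gu:` (8 syllables):
  Weights: 1 gu L, 2 gur L, 3 bu L, 4 se: H, 5 kak L, 6 pu L, 7 mu: H, 8 gu: H.
  Heavy syllables in the domain: 4, 7, 8. The rightmost is syllable 8 (gu:).
  → primary stress on syllable 8.

yes: 4→8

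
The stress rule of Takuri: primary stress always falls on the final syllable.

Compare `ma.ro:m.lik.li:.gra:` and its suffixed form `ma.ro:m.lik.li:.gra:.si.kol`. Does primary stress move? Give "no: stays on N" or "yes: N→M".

Base `ma.ro:m.lik.li:.gra:` (5 syllables):
  The word has 5 syllables; the final syllable is syllable 5 (gra:).
  → primary stress on syllable 5.
Suffixed `ma.ro:m.lik.li:.gra:.si.kol` (7 syllables):
  The word has 7 syllables; the final syllable is syllable 7 (kol).
  → primary stress on syllable 7.

yes: 5→7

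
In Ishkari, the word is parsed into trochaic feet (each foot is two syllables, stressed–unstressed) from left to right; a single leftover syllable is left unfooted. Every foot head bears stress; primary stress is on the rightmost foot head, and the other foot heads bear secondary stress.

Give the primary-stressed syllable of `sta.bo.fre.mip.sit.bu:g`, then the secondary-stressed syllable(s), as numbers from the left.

primary 5, secondary 1, 3

Parse left to right into trochaic (ˈσσ) feet: (ˈsta.bo) (ˈfre.mip) (ˈsit.bu:g).
Foot heads (stressed positions): 1, 3, 5.
End Rule Rightmost: primary stress on the rightmost head = syllable 5.
Secondary stress on 1, 3: ˌsta.bo.ˌfre.mip.ˈsit.bu:g.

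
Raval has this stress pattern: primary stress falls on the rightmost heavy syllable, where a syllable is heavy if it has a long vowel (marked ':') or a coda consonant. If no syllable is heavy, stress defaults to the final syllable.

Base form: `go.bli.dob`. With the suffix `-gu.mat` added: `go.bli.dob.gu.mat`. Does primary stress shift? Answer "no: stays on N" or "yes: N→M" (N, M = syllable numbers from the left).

Base `go.bli.dob` (3 syllables):
  Weights: 1 go L, 2 bli L, 3 dob H.
  Heavy syllables in the domain: 3. The rightmost is syllable 3 (dob).
  → primary stress on syllable 3.
Suffixed `go.bli.dob.gu.mat` (5 syllables):
  Weights: 1 go L, 2 bli L, 3 dob H, 4 gu L, 5 mat H.
  Heavy syllables in the domain: 3, 5. The rightmost is syllable 5 (mat).
  → primary stress on syllable 5.

yes: 3→5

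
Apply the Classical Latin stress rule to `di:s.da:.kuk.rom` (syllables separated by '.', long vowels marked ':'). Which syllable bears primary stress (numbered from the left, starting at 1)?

Classical Latin: stress the penult if heavy (long vowel or closed), else the antepenult.
Weights: 2 da: H, 3 kuk H, 4 rom H.
The penult (syllable 3, kuk) is heavy, so it takes stress.
Stress on syllable 3: di:s.da:.ˈkuk.rom.

3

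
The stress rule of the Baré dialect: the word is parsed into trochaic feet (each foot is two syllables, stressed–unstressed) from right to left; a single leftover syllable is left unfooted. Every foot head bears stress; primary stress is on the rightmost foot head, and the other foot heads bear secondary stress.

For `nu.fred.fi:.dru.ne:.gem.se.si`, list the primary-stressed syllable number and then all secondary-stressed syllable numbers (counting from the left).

Parse right to left into trochaic (ˈσσ) feet: (ˈnu.fred) (ˈfi:.dru) (ˈne:.gem) (ˈse.si).
Foot heads (stressed positions): 1, 3, 5, 7.
End Rule Rightmost: primary stress on the rightmost head = syllable 7.
Secondary stress on 1, 3, 5: ˌnu.fred.ˌfi:.dru.ˌne:.gem.ˈse.si.

primary 7, secondary 1, 3, 5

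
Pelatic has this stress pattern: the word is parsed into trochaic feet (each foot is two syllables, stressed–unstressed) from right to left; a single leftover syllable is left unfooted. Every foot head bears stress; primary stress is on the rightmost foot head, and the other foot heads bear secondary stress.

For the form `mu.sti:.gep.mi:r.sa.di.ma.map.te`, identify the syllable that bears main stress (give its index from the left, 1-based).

8

Parse right to left into trochaic (ˈσσ) feet: mu (ˈsti:.gep) (ˈmi:r.sa) (ˈdi.ma) (ˈmap.te). Syllable 1 is left unfooted.
Foot heads (stressed positions): 2, 4, 6, 8.
End Rule Rightmost: primary stress on the rightmost head = syllable 8.
Primary stress: syllable 8 → mu.sti:.gep.mi:r.sa.di.ma.ˈmap.te.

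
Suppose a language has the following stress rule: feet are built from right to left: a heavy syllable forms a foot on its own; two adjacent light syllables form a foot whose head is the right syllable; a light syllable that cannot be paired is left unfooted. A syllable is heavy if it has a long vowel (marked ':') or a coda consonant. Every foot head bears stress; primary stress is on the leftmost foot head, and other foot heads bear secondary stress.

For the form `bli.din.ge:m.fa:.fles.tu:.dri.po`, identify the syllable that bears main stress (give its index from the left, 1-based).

2

Weights: 1 bli L, 2 din H, 3 ge:m H, 4 fa: H, 5 fles H, 6 tu: H, 7 dri L, 8 po L.
Parse right to left (heavy = foot alone; LL = one foot; stranded L unfooted): bli (ˈdin) (ˈge:m) (ˈfa:) (ˈfles) (ˈtu:) (dri.ˈpo).
Foot heads: 2, 3, 4, 5, 6, 8.
Primary stress on the leftmost head = syllable 2.
Primary stress: syllable 2 → bli.ˈdin.ge:m.fa:.fles.tu:.dri.po.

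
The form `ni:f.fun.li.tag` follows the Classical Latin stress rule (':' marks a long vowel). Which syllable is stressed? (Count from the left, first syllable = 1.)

Classical Latin: stress the penult if heavy (long vowel or closed), else the antepenult.
Weights: 2 fun H, 3 li L, 4 tag H.
The penult (syllable 3, li) is light, so stress falls on the antepenult (syllable 2, fun).
Stress on syllable 2: ni:f.ˈfun.li.tag.

2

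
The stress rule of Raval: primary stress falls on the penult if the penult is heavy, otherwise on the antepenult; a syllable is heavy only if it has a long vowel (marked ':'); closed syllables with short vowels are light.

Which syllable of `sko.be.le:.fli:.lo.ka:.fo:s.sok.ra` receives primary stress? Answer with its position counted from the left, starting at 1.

Weights: 7 fo:s H, 8 sok L, 9 ra L.
The penult (syllable 8, sok) is light, so stress falls on the antepenult (syllable 7, fo:s).
Primary stress: syllable 7 → sko.be.le:.fli:.lo.ka:.ˈfo:s.sok.ra.

7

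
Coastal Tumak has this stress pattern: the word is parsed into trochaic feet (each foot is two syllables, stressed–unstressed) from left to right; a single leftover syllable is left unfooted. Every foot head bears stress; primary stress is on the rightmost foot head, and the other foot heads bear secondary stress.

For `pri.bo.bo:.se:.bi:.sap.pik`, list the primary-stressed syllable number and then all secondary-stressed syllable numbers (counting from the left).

primary 5, secondary 1, 3

Parse left to right into trochaic (ˈσσ) feet: (ˈpri.bo) (ˈbo:.se:) (ˈbi:.sap) pik. Syllable 7 is left unfooted.
Foot heads (stressed positions): 1, 3, 5.
End Rule Rightmost: primary stress on the rightmost head = syllable 5.
Secondary stress on 1, 3: ˌpri.bo.ˌbo:.se:.ˈbi:.sap.pik.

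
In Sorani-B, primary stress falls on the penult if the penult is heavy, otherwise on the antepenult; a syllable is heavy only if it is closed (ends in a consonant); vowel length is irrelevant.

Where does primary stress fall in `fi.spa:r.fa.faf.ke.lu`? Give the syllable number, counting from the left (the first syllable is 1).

4

Weights: 4 faf H, 5 ke L, 6 lu L.
The penult (syllable 5, ke) is light, so stress falls on the antepenult (syllable 4, faf).
Primary stress: syllable 4 → fi.spa:r.fa.ˈfaf.ke.lu.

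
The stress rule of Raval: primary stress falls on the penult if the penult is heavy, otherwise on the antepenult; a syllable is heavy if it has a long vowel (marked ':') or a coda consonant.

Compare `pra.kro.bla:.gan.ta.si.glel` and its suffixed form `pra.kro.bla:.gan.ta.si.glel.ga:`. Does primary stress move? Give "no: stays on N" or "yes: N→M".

Base `pra.kro.bla:.gan.ta.si.glel` (7 syllables):
  Weights: 5 ta L, 6 si L, 7 glel H.
  The penult (syllable 6, si) is light, so stress falls on the antepenult (syllable 5, ta).
  → primary stress on syllable 5.
Suffixed `pra.kro.bla:.gan.ta.si.glel.ga:` (8 syllables):
  Weights: 6 si L, 7 glel H, 8 ga: H.
  The penult (syllable 7, glel) is heavy, so it takes stress.
  → primary stress on syllable 7.

yes: 5→7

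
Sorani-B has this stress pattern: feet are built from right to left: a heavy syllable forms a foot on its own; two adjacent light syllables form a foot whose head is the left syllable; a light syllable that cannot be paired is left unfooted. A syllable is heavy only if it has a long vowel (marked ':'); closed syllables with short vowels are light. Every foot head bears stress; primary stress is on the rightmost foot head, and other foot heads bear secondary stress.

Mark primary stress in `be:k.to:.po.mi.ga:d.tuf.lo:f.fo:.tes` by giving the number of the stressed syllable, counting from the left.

8

Weights: 1 be:k H, 2 to: H, 3 po L, 4 mi L, 5 ga:d H, 6 tuf L, 7 lo:f H, 8 fo: H, 9 tes L.
Parse right to left (heavy = foot alone; LL = one foot; stranded L unfooted): (ˈbe:k) (ˈto:) (ˈpo.mi) (ˈga:d) tuf (ˈlo:f) (ˈfo:) tes.
Foot heads: 1, 2, 3, 5, 7, 8.
Primary stress on the rightmost head = syllable 8.
Primary stress: syllable 8 → be:k.to:.po.mi.ga:d.tuf.lo:f.ˈfo:.tes.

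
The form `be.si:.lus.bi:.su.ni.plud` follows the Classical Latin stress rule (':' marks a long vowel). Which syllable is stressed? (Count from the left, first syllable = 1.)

Classical Latin: stress the penult if heavy (long vowel or closed), else the antepenult.
Weights: 5 su L, 6 ni L, 7 plud H.
The penult (syllable 6, ni) is light, so stress falls on the antepenult (syllable 5, su).
Stress on syllable 5: be.si:.lus.bi:.ˈsu.ni.plud.

5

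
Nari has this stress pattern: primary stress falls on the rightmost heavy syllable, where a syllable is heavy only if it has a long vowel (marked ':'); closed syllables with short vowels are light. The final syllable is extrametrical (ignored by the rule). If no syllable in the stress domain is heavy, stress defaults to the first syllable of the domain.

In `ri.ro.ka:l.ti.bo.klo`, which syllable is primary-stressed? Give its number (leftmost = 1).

3

The final syllable (6, klo) is extrametrical; the stress domain is syllables 1–5.
Weights: 1 ri L, 2 ro L, 3 ka:l H, 4 ti L, 5 bo L.
Heavy syllables in the domain: 3. The rightmost is syllable 3 (ka:l).
Primary stress: syllable 3 → ri.ro.ˈka:l.ti.bo.klo.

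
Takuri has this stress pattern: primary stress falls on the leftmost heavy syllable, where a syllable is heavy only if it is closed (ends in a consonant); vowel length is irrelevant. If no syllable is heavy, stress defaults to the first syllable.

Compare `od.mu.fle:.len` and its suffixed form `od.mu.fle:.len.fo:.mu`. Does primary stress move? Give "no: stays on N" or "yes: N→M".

Base `od.mu.fle:.len` (4 syllables):
  Weights: 1 od H, 2 mu L, 3 fle: L, 4 len H.
  Heavy syllables in the domain: 1, 4. The leftmost is syllable 1 (od).
  → primary stress on syllable 1.
Suffixed `od.mu.fle:.len.fo:.mu` (6 syllables):
  Weights: 1 od H, 2 mu L, 3 fle: L, 4 len H, 5 fo: L, 6 mu L.
  Heavy syllables in the domain: 1, 4. The leftmost is syllable 1 (od).
  → primary stress on syllable 1.

no: stays on 1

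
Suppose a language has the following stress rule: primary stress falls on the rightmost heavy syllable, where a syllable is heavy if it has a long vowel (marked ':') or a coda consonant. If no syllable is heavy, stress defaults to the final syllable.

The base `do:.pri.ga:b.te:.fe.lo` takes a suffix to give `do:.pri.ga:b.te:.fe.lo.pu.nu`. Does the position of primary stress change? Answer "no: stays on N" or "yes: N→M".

Base `do:.pri.ga:b.te:.fe.lo` (6 syllables):
  Weights: 1 do: H, 2 pri L, 3 ga:b H, 4 te: H, 5 fe L, 6 lo L.
  Heavy syllables in the domain: 1, 3, 4. The rightmost is syllable 4 (te:).
  → primary stress on syllable 4.
Suffixed `do:.pri.ga:b.te:.fe.lo.pu.nu` (8 syllables):
  Weights: 1 do: H, 2 pri L, 3 ga:b H, 4 te: H, 5 fe L, 6 lo L, 7 pu L, 8 nu L.
  Heavy syllables in the domain: 1, 3, 4. The rightmost is syllable 4 (te:).
  → primary stress on syllable 4.

no: stays on 4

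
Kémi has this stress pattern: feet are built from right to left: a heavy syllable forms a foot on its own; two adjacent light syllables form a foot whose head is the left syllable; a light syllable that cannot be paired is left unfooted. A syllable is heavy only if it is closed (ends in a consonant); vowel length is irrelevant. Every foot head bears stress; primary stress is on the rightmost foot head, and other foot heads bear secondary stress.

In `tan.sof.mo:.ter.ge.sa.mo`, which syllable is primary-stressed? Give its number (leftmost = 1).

Weights: 1 tan H, 2 sof H, 3 mo: L, 4 ter H, 5 ge L, 6 sa L, 7 mo L.
Parse right to left (heavy = foot alone; LL = one foot; stranded L unfooted): (ˈtan) (ˈsof) mo: (ˈter) ge (ˈsa.mo).
Foot heads: 1, 2, 4, 6.
Primary stress on the rightmost head = syllable 6.
Primary stress: syllable 6 → tan.sof.mo:.ter.ge.ˈsa.mo.

6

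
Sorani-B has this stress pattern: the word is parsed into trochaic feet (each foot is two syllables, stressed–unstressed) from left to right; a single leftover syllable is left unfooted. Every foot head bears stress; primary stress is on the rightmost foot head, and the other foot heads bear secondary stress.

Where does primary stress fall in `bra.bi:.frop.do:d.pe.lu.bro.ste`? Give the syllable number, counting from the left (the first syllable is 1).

7

Parse left to right into trochaic (ˈσσ) feet: (ˈbra.bi:) (ˈfrop.do:d) (ˈpe.lu) (ˈbro.ste).
Foot heads (stressed positions): 1, 3, 5, 7.
End Rule Rightmost: primary stress on the rightmost head = syllable 7.
Primary stress: syllable 7 → bra.bi:.frop.do:d.pe.lu.ˈbro.ste.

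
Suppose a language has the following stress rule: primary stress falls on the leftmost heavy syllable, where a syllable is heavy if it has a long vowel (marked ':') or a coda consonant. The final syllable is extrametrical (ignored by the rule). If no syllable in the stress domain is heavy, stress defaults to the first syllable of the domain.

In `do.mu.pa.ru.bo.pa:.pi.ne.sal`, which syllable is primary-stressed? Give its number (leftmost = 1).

6

The final syllable (9, sal) is extrametrical; the stress domain is syllables 1–8.
Weights: 1 do L, 2 mu L, 3 pa L, 4 ru L, 5 bo L, 6 pa: H, 7 pi L, 8 ne L.
Heavy syllables in the domain: 6. The leftmost is syllable 6 (pa:).
Primary stress: syllable 6 → do.mu.pa.ru.bo.ˈpa:.pi.ne.sal.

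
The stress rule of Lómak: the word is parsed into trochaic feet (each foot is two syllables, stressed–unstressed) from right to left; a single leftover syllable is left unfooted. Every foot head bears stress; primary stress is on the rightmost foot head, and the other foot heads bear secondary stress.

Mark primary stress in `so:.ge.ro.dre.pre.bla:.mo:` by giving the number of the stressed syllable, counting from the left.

Parse right to left into trochaic (ˈσσ) feet: so: (ˈge.ro) (ˈdre.pre) (ˈbla:.mo:). Syllable 1 is left unfooted.
Foot heads (stressed positions): 2, 4, 6.
End Rule Rightmost: primary stress on the rightmost head = syllable 6.
Primary stress: syllable 6 → so:.ge.ro.dre.pre.ˈbla:.mo:.

6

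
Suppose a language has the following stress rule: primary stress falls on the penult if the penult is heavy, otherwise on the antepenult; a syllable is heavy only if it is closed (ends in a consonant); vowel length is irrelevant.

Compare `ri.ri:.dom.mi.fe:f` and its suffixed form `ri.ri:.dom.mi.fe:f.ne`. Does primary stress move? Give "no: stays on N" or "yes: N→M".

yes: 3→5

Base `ri.ri:.dom.mi.fe:f` (5 syllables):
  Weights: 3 dom H, 4 mi L, 5 fe:f H.
  The penult (syllable 4, mi) is light, so stress falls on the antepenult (syllable 3, dom).
  → primary stress on syllable 3.
Suffixed `ri.ri:.dom.mi.fe:f.ne` (6 syllables):
  Weights: 4 mi L, 5 fe:f H, 6 ne L.
  The penult (syllable 5, fe:f) is heavy, so it takes stress.
  → primary stress on syllable 5.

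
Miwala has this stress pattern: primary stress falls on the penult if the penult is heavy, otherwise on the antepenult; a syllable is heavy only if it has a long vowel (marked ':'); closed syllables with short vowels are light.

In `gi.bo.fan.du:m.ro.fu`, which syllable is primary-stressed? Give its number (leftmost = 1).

Weights: 4 du:m H, 5 ro L, 6 fu L.
The penult (syllable 5, ro) is light, so stress falls on the antepenult (syllable 4, du:m).
Primary stress: syllable 4 → gi.bo.fan.ˈdu:m.ro.fu.

4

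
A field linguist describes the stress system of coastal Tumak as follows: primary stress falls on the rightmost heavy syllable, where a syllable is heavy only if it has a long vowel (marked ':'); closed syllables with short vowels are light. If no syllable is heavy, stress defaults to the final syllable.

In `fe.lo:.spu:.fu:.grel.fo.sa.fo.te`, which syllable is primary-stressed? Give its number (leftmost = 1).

Weights: 1 fe L, 2 lo: H, 3 spu: H, 4 fu: H, 5 grel L, 6 fo L, 7 sa L, 8 fo L, 9 te L.
Heavy syllables in the domain: 2, 3, 4. The rightmost is syllable 4 (fu:).
Primary stress: syllable 4 → fe.lo:.spu:.ˈfu:.grel.fo.sa.fo.te.

4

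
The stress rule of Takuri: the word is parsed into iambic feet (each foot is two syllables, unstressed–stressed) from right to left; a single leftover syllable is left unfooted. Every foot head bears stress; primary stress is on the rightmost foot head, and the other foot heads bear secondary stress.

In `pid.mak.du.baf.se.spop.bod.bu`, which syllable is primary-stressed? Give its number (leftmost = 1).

8

Parse right to left into iambic (σˈσ) feet: (pid.ˈmak) (du.ˈbaf) (se.ˈspop) (bod.ˈbu).
Foot heads (stressed positions): 2, 4, 6, 8.
End Rule Rightmost: primary stress on the rightmost head = syllable 8.
Primary stress: syllable 8 → pid.mak.du.baf.se.spop.bod.ˈbu.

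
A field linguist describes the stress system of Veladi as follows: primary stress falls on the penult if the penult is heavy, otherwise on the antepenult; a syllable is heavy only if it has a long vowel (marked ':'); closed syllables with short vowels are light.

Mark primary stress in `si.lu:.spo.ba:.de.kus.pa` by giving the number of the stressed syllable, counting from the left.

Weights: 5 de L, 6 kus L, 7 pa L.
The penult (syllable 6, kus) is light, so stress falls on the antepenult (syllable 5, de).
Primary stress: syllable 5 → si.lu:.spo.ba:.ˈde.kus.pa.

5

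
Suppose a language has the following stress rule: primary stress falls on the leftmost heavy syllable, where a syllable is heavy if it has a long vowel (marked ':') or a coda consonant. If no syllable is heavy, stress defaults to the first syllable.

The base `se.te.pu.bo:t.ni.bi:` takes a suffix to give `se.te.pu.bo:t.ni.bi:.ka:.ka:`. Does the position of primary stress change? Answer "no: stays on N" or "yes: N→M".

no: stays on 4

Base `se.te.pu.bo:t.ni.bi:` (6 syllables):
  Weights: 1 se L, 2 te L, 3 pu L, 4 bo:t H, 5 ni L, 6 bi: H.
  Heavy syllables in the domain: 4, 6. The leftmost is syllable 4 (bo:t).
  → primary stress on syllable 4.
Suffixed `se.te.pu.bo:t.ni.bi:.ka:.ka:` (8 syllables):
  Weights: 1 se L, 2 te L, 3 pu L, 4 bo:t H, 5 ni L, 6 bi: H, 7 ka: H, 8 ka: H.
  Heavy syllables in the domain: 4, 6, 7, 8. The leftmost is syllable 4 (bo:t).
  → primary stress on syllable 4.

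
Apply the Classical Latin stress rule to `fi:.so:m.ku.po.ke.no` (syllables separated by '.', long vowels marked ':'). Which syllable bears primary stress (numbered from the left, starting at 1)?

4

Classical Latin: stress the penult if heavy (long vowel or closed), else the antepenult.
Weights: 4 po L, 5 ke L, 6 no L.
The penult (syllable 5, ke) is light, so stress falls on the antepenult (syllable 4, po).
Stress on syllable 4: fi:.so:m.ku.ˈpo.ke.no.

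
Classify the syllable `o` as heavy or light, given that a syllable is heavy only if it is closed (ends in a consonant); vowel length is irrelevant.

`o`: short vowel, open (no coda). Open (no coda) → light.

light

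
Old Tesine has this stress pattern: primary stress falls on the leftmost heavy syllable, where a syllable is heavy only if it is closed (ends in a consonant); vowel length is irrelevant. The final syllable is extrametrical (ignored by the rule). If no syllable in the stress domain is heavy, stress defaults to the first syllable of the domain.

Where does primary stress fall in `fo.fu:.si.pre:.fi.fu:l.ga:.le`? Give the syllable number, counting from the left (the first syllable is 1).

The final syllable (8, le) is extrametrical; the stress domain is syllables 1–7.
Weights: 1 fo L, 2 fu: L, 3 si L, 4 pre: L, 5 fi L, 6 fu:l H, 7 ga: L.
Heavy syllables in the domain: 6. The leftmost is syllable 6 (fu:l).
Primary stress: syllable 6 → fo.fu:.si.pre:.fi.ˈfu:l.ga:.le.

6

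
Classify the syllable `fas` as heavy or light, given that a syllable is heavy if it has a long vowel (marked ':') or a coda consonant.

`fas`: short vowel, closed (coda /s/). Closed → heavy.

heavy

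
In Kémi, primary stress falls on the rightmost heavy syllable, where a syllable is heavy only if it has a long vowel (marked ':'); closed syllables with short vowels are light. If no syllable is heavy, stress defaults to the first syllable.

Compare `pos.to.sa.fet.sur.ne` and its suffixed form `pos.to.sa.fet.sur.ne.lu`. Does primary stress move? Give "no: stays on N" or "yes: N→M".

no: stays on 1

Base `pos.to.sa.fet.sur.ne` (6 syllables):
  Weights: 1 pos L, 2 to L, 3 sa L, 4 fet L, 5 sur L, 6 ne L.
  No heavy syllable in the domain; default to the first syllable = syllable 1.
  → primary stress on syllable 1.
Suffixed `pos.to.sa.fet.sur.ne.lu` (7 syllables):
  Weights: 1 pos L, 2 to L, 3 sa L, 4 fet L, 5 sur L, 6 ne L, 7 lu L.
  No heavy syllable in the domain; default to the first syllable = syllable 1.
  → primary stress on syllable 1.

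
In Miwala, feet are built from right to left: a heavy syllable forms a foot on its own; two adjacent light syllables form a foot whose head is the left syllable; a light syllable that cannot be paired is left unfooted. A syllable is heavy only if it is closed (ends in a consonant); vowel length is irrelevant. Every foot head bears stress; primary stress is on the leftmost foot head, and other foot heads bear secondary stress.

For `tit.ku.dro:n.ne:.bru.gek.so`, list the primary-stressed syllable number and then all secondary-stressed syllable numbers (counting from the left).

primary 1, secondary 3, 4, 6

Weights: 1 tit H, 2 ku L, 3 dro:n H, 4 ne: L, 5 bru L, 6 gek H, 7 so L.
Parse right to left (heavy = foot alone; LL = one foot; stranded L unfooted): (ˈtit) ku (ˈdro:n) (ˈne:.bru) (ˈgek) so.
Foot heads: 1, 3, 4, 6.
Primary stress on the leftmost head = syllable 1.
Secondary stress on 3, 4, 6: ˈtit.ku.ˌdro:n.ˌne:.bru.ˌgek.so.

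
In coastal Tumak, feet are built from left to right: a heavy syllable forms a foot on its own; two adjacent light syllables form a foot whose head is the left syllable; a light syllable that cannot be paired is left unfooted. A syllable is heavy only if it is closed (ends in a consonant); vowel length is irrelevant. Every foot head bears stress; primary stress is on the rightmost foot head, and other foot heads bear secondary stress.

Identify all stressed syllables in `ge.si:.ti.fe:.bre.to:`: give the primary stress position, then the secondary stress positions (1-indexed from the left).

primary 5, secondary 1, 3

Weights: 1 ge L, 2 si: L, 3 ti L, 4 fe: L, 5 bre L, 6 to: L.
Parse left to right (heavy = foot alone; LL = one foot; stranded L unfooted): (ˈge.si:) (ˈti.fe:) (ˈbre.to:).
Foot heads: 1, 3, 5.
Primary stress on the rightmost head = syllable 5.
Secondary stress on 1, 3: ˌge.si:.ˌti.fe:.ˈbre.to:.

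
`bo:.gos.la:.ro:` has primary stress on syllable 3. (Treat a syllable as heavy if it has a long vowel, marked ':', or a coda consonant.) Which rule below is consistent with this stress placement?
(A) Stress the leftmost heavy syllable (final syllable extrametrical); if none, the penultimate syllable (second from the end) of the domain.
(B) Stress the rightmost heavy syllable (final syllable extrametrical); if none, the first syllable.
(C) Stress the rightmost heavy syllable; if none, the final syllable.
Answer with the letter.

B

Rule A → syllable 1 (observed: 3).
Rule B → syllable 3 ✓.
Rule C → syllable 4 (observed: 3).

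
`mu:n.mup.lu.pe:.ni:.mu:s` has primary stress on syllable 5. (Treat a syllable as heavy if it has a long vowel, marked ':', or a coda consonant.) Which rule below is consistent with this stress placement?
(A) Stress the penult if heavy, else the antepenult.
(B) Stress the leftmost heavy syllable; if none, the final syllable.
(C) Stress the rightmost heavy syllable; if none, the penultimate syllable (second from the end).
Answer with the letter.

A

Rule A → syllable 5 ✓.
Rule B → syllable 1 (observed: 5).
Rule C → syllable 6 (observed: 5).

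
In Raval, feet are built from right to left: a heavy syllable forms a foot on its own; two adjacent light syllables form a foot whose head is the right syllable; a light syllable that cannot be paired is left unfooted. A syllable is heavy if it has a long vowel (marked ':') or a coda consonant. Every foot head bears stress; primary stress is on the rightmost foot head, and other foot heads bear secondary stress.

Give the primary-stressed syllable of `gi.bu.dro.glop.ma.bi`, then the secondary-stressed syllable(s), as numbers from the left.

Weights: 1 gi L, 2 bu L, 3 dro L, 4 glop H, 5 ma L, 6 bi L.
Parse right to left (heavy = foot alone; LL = one foot; stranded L unfooted): gi (bu.ˈdro) (ˈglop) (ma.ˈbi).
Foot heads: 3, 4, 6.
Primary stress on the rightmost head = syllable 6.
Secondary stress on 3, 4: gi.bu.ˌdro.ˌglop.ma.ˈbi.

primary 6, secondary 3, 4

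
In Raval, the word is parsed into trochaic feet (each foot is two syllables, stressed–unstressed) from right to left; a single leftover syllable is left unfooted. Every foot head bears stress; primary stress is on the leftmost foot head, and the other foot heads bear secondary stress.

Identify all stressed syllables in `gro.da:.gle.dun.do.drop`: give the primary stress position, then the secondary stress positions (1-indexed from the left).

primary 1, secondary 3, 5

Parse right to left into trochaic (ˈσσ) feet: (ˈgro.da:) (ˈgle.dun) (ˈdo.drop).
Foot heads (stressed positions): 1, 3, 5.
End Rule Leftmost: primary stress on the leftmost head = syllable 1.
Secondary stress on 3, 5: ˈgro.da:.ˌgle.dun.ˌdo.drop.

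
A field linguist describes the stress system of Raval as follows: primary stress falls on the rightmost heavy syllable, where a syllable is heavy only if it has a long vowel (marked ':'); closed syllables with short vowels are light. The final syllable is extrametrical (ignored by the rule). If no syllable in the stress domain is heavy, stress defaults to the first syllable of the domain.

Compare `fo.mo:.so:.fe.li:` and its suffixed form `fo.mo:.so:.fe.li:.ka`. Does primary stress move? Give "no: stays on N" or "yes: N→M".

yes: 3→5

Base `fo.mo:.so:.fe.li:` (5 syllables):
  The final syllable (5, li:) is extrametrical; the stress domain is syllables 1–4.
  Weights: 1 fo L, 2 mo: H, 3 so: H, 4 fe L.
  Heavy syllables in the domain: 2, 3. The rightmost is syllable 3 (so:).
  → primary stress on syllable 3.
Suffixed `fo.mo:.so:.fe.li:.ka` (6 syllables):
  The final syllable (6, ka) is extrametrical; the stress domain is syllables 1–5.
  Weights: 1 fo L, 2 mo: H, 3 so: H, 4 fe L, 5 li: H.
  Heavy syllables in the domain: 2, 3, 5. The rightmost is syllable 5 (li:).
  → primary stress on syllable 5.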